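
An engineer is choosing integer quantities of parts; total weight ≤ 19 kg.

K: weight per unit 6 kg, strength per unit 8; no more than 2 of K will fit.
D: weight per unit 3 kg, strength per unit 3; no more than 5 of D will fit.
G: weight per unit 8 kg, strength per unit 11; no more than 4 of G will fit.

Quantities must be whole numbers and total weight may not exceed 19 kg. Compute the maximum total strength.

25

1×D and 2×G: weight 19 ≤ 19, strength 1·3 + 2·11 = 25.
2×G: weight 16 ≤ 19, strength 2·11 = 22.
Best is 25.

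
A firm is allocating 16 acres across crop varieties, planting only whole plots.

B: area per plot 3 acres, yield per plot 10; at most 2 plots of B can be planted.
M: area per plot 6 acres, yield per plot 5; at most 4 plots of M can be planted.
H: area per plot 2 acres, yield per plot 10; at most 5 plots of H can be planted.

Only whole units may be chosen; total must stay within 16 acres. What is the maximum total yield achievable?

This is a bounded integer knapsack.
H has the best ratio (10/2); taking only H gives at most 5×10 = 50 (stopped by the supply cap of 5).
Mixing does better — 2×B and 5×H: area 16 ≤ 16, yield 2·10 + 5·10 = 70.

70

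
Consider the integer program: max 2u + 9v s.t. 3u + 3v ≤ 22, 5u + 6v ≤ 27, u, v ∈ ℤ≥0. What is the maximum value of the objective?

(u,v)=(0,4): 3·0+3·4=12≤22, 5·0+6·4=24≤27, objective 36.
(u,v)=(1,3): 3·1+3·3=12≤22, 5·1+6·3=23≤27, objective 29.
(u,v)=(0,3): 3·0+3·3=9≤22, 5·0+6·3=18≤27, objective 27.
The best lattice point is (0,4), giving 36.

36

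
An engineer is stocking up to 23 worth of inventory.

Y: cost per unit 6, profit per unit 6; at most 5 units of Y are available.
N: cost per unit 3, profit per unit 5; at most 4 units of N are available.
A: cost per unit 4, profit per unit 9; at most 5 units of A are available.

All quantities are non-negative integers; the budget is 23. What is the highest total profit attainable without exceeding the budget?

50

A has the best ratio (9/4); taking only A gives at most 5×9 = 45 (stopped by the cost limit).
Mixing does better — 1×N and 5×A: cost 23 ≤ 23, profit 1·5 + 5·9 = 50.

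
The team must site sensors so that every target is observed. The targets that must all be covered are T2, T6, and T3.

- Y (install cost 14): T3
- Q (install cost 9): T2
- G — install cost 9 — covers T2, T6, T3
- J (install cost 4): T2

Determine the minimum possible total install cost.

G alone covers T2, T6, T3 — every target.
Total install cost: 9.
No cover costs less than 9.

9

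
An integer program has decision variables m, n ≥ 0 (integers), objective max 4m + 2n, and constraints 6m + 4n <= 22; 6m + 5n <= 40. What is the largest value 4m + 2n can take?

14

Relaxing integrality, the LP optimum is 14.67 at (m,n) = (3.67, 0), which is not an integer point.
(m,n)=(3,1) is feasible, giving 14.
(m,n)=(3,0) is feasible, giving 12.
Maximum is 14 at (m,n)=(3,1).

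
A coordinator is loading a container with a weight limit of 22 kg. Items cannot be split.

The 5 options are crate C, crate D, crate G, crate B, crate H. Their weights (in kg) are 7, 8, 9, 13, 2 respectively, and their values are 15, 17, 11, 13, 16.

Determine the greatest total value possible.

48

This is an integer program with binary decision variables.
Take crate C, crate D, and crate H: weight 7 + 8 + 2 = 17 ≤ 22, value 15 + 17 + 16 = 48.
No other feasible combination does better.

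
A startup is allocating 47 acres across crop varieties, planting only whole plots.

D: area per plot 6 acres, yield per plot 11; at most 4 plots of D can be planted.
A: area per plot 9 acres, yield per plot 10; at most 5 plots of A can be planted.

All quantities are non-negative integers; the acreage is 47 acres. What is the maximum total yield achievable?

D has the best ratio (11/6); taking only D gives at most 4×11 = 44 (stopped by the supply cap of 4).
Mixing does better — 4×D and 2×A: area 42 ≤ 47, yield 4·11 + 2·10 = 64.

64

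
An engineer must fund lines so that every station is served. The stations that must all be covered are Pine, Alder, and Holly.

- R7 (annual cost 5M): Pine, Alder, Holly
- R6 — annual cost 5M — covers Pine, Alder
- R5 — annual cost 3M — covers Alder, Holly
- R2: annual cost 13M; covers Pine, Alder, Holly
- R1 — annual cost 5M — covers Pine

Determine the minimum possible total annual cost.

5

The greedy cost-per-new-station heuristic would pick R5 and R7 for 8, but a cheaper cover exists.
R7 alone covers Pine, Alder, Holly — every station.
Total annual cost: 5.
No cover costs less than 5.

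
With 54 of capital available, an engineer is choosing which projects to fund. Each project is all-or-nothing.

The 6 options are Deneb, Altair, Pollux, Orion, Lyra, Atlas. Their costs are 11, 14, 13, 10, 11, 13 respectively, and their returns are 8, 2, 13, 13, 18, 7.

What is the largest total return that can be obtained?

Pollux + Orion + Lyra + Atlas: cost 13 + 10 + 11 + 13 = 47 ≤ 54, return 13 + 13 + 18 + 7 = 51.
Deneb + Pollux + Orion + Lyra: cost 11 + 13 + 10 + 11 = 45 ≤ 54, return 8 + 13 + 13 + 18 = 52.
Deneb + Orion + Lyra + Atlas: cost 11 + 10 + 11 + 13 = 45 ≤ 54, return 8 + 13 + 18 + 7 = 46.
Best is Deneb, Pollux, Orion, and Lyra with total return 52.

52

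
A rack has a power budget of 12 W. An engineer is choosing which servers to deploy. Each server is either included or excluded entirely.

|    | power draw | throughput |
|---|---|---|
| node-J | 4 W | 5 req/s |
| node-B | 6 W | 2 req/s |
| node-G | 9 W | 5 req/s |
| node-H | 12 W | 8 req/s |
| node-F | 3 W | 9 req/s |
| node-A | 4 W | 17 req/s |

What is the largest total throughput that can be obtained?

Take node-J, node-F, and node-A: power draw 4 + 3 + 4 = 11 ≤ 12, throughput 5 + 9 + 17 = 31.
No other feasible combination does better.

31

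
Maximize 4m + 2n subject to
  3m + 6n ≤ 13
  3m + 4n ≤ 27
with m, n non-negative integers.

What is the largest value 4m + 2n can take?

16

(m,n)=(4,0) is feasible, giving 16.
(m,n)=(3,0) is feasible, giving 12.
The best lattice point is (4,0), giving 16.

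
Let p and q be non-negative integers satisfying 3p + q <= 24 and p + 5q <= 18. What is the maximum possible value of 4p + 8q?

44

Relaxing integrality, the LP optimum is 46.29 at (p,q) = (7.29, 2.14), which is not an integer point.
(p,q)=(7,2): 3·7+1·2=23≤24, 1·7+5·2=17≤18, objective 44.
(p,q)=(6,2): 3·6+1·2=20≤24, 1·6+5·2=16≤18, objective 40.
(p,q)=(7,1): 3·7+1·1=22≤24, 1·7+5·1=12≤18, objective 36.
The best lattice point is (7,2), giving 44.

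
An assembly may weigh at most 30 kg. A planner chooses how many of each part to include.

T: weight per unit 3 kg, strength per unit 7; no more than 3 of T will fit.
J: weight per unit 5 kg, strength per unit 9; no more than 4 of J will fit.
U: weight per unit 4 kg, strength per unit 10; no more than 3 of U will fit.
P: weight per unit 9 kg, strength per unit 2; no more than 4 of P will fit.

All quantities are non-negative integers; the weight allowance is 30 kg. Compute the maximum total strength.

64

U has the best ratio (10/4); taking only U gives at most 3×10 = 30 (stopped by the supply cap of 3).
Mixing does better — 1×T, 3×J, and 3×U: weight 30 ≤ 30, strength 1·7 + 3·9 + 3·10 = 64.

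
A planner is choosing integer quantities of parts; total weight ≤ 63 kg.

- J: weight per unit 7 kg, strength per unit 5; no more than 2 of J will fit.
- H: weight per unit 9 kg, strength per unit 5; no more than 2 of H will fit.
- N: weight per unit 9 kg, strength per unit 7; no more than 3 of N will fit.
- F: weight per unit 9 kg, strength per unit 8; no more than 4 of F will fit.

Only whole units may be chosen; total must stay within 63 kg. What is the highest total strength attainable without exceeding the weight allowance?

53

3×N and 4×F: weight 63 ≤ 63, strength 3·7 + 4·8 = 53.
1×H, 2×N, and 4×F: weight 63 ≤ 63, strength 1·5 + 2·7 + 4·8 = 51.
Best is 53.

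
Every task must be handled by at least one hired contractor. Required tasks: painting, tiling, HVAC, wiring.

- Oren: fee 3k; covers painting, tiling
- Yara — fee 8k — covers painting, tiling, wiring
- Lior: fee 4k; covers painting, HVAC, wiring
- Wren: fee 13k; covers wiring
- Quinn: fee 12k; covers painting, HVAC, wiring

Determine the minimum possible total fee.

7

Choose Oren and Lior: together they cover painting, tiling, HVAC, wiring — every task.
Total fee: 3 + 4 = 7.
No cover costs less than 7.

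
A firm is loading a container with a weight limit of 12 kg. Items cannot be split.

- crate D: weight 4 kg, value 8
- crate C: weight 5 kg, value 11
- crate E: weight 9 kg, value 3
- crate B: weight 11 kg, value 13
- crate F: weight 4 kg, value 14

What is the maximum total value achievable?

crate D + crate F: weight 4 + 4 = 8 ≤ 12, value 8 + 14 = 22.
crate C + crate F: weight 5 + 4 = 9 ≤ 12, value 11 + 14 = 25.
Best is crate C and crate F with total value 25.

25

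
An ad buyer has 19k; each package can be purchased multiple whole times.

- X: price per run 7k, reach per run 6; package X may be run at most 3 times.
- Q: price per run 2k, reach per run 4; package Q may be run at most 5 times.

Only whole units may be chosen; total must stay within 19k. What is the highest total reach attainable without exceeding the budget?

1×X and 4×Q: price 15 ≤ 19, reach 1·6 + 4·4 = 22.
1×X and 5×Q: price 17 ≤ 19, reach 1·6 + 5·4 = 26.
Best is 26.

26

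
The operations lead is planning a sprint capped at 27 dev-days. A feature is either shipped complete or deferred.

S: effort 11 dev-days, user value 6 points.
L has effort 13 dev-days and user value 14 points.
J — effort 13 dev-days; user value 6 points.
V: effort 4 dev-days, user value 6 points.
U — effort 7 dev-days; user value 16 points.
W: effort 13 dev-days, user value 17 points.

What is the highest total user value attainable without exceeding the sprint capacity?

39

U + W: effort 7 + 13 = 20 ≤ 27, user value 16 + 17 = 33.
L + V + U: effort 13 + 4 + 7 = 24 ≤ 27, user value 14 + 6 + 16 = 36.
V + U + W: effort 4 + 7 + 13 = 24 ≤ 27, user value 6 + 16 + 17 = 39.
Best is V, U, and W with total user value 39.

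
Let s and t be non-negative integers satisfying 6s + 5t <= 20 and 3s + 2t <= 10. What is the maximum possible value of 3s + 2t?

The continuous relaxation peaks at (3.33, 0) with value 10.00; rounding to a feasible lattice point costs some objective.
(s,t)=(3,0): 6·3+5·0=18≤20, 3·3+2·0=9≤10, objective 9.
(s,t)=(2,1): 6·2+5·1=17≤20, 3·2+2·1=8≤10, objective 8.
(s,t)=(2,0): 6·2+5·0=12≤20, 3·2+2·0=6≤10, objective 6.
The best lattice point is (3,0), giving 9.

9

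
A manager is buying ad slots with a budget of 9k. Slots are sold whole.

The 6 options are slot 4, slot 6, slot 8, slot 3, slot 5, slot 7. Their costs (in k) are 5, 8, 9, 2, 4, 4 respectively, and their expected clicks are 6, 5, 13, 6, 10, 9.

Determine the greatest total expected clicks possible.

19

Allowing fractional choices, the relaxed optimum would be about 22.8, but ad slots are indivisible.
slot 5 + slot 7: cost 4 + 4 = 8 ≤ 9, expected clicks 10 + 9 = 19.
slot 4 + slot 5: cost 5 + 4 = 9 ≤ 9, expected clicks 6 + 10 = 16.
slot 3 + slot 5: cost 2 + 4 = 6 ≤ 9, expected clicks 6 + 10 = 16.
Best is slot 5 and slot 7 with total expected clicks 19.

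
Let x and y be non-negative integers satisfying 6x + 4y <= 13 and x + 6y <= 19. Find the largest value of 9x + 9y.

The continuous relaxation peaks at (0.0625, 3.16) with value 28.97; rounding to a feasible lattice point costs some objective.
(x,y)=(0,3): 6·0+4·3=12≤13, 1·0+6·3=18≤19, objective 27.
(x,y)=(0,2): 6·0+4·2=8≤13, 1·0+6·2=12≤19, objective 18.
The best lattice point is (0,3), giving 27.

27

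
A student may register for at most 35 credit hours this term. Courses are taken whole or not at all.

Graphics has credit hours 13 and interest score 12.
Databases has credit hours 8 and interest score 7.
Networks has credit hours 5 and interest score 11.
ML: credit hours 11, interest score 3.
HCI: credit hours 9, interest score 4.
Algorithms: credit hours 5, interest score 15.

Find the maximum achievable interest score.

Graphics + Networks + ML + Algorithms: credit hours 13 + 5 + 11 + 5 = 34 ≤ 35, interest score 12 + 11 + 3 + 15 = 41.
Graphics + Networks + HCI + Algorithms: credit hours 13 + 5 + 9 + 5 = 32 ≤ 35, interest score 12 + 11 + 4 + 15 = 42.
Graphics + Databases + Networks + Algorithms: credit hours 13 + 8 + 5 + 5 = 31 ≤ 35, interest score 12 + 7 + 11 + 15 = 45.
Best is Graphics, Databases, Networks, and Algorithms with total interest score 45.

45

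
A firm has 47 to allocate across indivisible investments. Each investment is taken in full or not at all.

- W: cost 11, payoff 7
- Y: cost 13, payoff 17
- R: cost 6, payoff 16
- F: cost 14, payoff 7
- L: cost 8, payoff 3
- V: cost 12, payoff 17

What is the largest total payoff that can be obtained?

57

This is an integer program with binary decision variables.
Take W, Y, R, and V: cost 11 + 13 + 6 + 12 = 42 ≤ 47, payoff 7 + 17 + 16 + 17 = 57.
No feasible combination exceeds this.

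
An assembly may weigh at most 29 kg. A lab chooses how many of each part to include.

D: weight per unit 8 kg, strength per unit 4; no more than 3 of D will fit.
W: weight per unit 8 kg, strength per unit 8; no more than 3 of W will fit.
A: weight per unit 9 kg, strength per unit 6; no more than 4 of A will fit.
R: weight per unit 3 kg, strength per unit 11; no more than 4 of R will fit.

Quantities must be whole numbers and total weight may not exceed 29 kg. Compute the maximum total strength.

R has the best ratio (11/3); taking only R gives at most 4×11 = 44 (stopped by the supply cap of 4).
Mixing does better — 2×W and 4×R: weight 28 ≤ 29, strength 2·8 + 4·11 = 60.

60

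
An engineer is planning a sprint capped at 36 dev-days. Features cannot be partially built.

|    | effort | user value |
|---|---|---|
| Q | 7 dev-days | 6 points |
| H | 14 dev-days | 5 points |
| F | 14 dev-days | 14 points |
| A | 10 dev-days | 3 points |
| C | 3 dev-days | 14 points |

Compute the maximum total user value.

Q + F + C: effort 7 + 14 + 3 = 24 ≤ 36, user value 6 + 14 + 14 = 34.
H + F + C: effort 14 + 14 + 3 = 31 ≤ 36, user value 5 + 14 + 14 = 33.
Q + F + A + C: effort 7 + 14 + 10 + 3 = 34 ≤ 36, user value 6 + 14 + 3 + 14 = 37.
Best is Q, F, A, and C with total user value 37.

37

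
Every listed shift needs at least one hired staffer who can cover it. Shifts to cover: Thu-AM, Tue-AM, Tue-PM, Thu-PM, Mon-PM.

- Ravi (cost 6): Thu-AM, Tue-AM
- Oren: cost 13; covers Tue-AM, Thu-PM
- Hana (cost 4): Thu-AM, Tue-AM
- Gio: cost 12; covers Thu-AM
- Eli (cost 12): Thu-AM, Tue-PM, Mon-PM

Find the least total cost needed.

The greedy cost-per-new-shift heuristic would pick Hana, Eli, and Oren for 29, but a cheaper cover exists.
Choose Oren and Eli: together they cover Thu-AM, Tue-AM, Tue-PM, Thu-PM, Mon-PM — every shift.
Total cost: 13 + 12 = 25.
No cover costs less than 25.

25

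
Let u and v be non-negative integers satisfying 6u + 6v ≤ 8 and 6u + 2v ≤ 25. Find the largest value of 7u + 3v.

Relaxing integrality, the LP optimum is 9.33 at (u,v) = (1.33, 0), which is not an integer point.
(u,v)=(1,0): 6·1+6·0=6≤8, 6·1+2·0=6≤25, objective 7.
(u,v)=(0,1): 6·0+6·1=6≤8, 6·0+2·1=2≤25, objective 3.
(u,v)=(0,0): 6·0+6·0=0≤8, 6·0+2·0=0≤25, objective 0.
The best lattice point is (1,0), giving 7.

7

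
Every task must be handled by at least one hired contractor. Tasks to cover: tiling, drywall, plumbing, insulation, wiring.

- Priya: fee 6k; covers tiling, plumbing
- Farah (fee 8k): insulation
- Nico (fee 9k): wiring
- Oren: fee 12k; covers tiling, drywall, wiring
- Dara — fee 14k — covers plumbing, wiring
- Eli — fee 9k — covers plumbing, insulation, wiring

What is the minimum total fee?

The greedy cost-per-new-task heuristic would pick Priya, Eli, and Oren for 27, but a cheaper cover exists.
Choose Oren and Eli: together they cover tiling, drywall, plumbing, insulation, wiring — every task.
Total fee: 12 + 9 = 21.
No cover costs less than 21.

21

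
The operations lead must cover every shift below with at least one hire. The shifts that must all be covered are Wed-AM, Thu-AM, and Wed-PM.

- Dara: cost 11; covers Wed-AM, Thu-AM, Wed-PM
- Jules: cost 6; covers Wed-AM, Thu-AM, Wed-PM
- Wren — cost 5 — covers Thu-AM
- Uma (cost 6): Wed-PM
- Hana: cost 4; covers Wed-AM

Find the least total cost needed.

6

This is a weighted set-cover instance.
Jules alone covers Wed-AM, Thu-AM, Wed-PM — every shift.
Total cost: 6.
No cover costs less than 6.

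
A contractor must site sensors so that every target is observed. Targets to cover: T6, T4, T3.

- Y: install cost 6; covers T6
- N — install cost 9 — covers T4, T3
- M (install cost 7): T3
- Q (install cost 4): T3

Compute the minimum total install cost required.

15

Choose Y and N: together they cover T6, T4, T3 — every target.
Total install cost: 6 + 9 = 15.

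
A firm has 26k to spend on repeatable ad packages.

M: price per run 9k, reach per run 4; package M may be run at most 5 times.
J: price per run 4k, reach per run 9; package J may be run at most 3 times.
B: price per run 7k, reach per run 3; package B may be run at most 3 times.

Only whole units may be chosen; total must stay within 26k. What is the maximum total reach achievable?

33

This is a bounded integer knapsack.
J has the best ratio (9/4); taking only J gives at most 3×9 = 27 (stopped by the supply cap of 3).
Mixing does better — 3×J and 2×B: price 26 ≤ 26, reach 3·9 + 2·3 = 33.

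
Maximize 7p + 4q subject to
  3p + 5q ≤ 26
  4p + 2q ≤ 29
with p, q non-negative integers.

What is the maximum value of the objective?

(p,q)=(7,0): 3·7+5·0=21≤26, 4·7+2·0=28≤29, objective 49.
(p,q)=(6,1): 3·6+5·1=23≤26, 4·6+2·1=26≤29, objective 46.
(p,q)=(5,2): 3·5+5·2=25≤26, 4·5+2·2=24≤29, objective 43.
No feasible integer point exceeds 49.

49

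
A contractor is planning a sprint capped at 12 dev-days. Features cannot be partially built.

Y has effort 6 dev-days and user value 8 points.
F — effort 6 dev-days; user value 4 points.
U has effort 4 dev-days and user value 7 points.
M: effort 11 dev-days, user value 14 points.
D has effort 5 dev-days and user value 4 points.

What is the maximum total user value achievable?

15

This is a 0-1 knapsack instance.
Allowing fractional choices, the relaxed optimum would be about 17.5, but features are indivisible.
Y + U: effort 6 + 4 = 10 ≤ 12, user value 8 + 7 = 15.
M: effort 11 ≤ 12, user value 14.
Best is Y and U with total user value 15.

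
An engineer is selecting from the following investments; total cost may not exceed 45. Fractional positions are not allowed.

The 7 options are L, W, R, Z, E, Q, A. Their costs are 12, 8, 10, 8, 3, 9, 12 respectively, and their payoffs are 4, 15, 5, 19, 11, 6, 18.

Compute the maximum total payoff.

This is a 0-1 knapsack instance.
Allowing fractional choices, the relaxed optimum would be about 71.5, but investments are indivisible.
W + Z + E + Q + A: cost 8 + 8 + 3 + 9 + 12 = 40 ≤ 45, payoff 15 + 19 + 11 + 6 + 18 = 69.
W + R + Z + E + A: cost 8 + 10 + 8 + 3 + 12 = 41 ≤ 45, payoff 15 + 5 + 19 + 11 + 18 = 68.
Best is W, Z, E, Q, and A with total payoff 69.

69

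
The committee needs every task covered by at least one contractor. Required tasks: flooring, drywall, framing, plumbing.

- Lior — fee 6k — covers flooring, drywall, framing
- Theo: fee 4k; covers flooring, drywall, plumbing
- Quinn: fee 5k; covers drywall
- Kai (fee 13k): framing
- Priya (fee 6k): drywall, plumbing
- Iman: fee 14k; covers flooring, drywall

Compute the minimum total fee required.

Choose Lior and Theo: together they cover flooring, drywall, framing, plumbing — every task.
Total fee: 6 + 4 = 10.
No cover costs less than 10.

10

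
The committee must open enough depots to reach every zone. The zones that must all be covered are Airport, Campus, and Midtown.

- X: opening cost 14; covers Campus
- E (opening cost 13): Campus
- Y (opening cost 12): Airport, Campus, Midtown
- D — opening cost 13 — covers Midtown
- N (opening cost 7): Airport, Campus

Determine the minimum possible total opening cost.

12

The greedy cost-per-new-zone heuristic would pick N and Y for 19, but a cheaper cover exists.
Y alone covers Airport, Campus, Midtown — every zone.
Total opening cost: 12.
No cover costs less than 12.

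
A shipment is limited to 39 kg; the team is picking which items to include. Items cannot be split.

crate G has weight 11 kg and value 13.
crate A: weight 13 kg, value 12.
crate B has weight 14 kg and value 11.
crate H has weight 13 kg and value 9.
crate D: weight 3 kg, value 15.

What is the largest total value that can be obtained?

Allowing fractional choices, the relaxed optimum would be about 49.4, but items are indivisible.
crate G + crate B + crate D: weight 11 + 14 + 3 = 28 ≤ 39, value 13 + 11 + 15 = 39.
crate A + crate B + crate D: weight 13 + 14 + 3 = 30 ≤ 39, value 12 + 11 + 15 = 38.
crate G + crate A + crate D: weight 11 + 13 + 3 = 27 ≤ 39, value 13 + 12 + 15 = 40.
Best is crate G, crate A, and crate D with total value 40.

40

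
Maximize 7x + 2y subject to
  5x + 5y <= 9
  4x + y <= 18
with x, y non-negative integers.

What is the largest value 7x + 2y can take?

7

(x,y)=(1,0): 5·1+5·0=5≤9, 4·1+1·0=4≤18, objective 7.
(x,y)=(0,1): 5·0+5·1=5≤9, 4·0+1·1=1≤18, objective 2.
(x,y)=(0,0): 5·0+5·0=0≤9, 4·0+1·0=0≤18, objective 0.
Maximum is 7 at (x,y)=(1,0).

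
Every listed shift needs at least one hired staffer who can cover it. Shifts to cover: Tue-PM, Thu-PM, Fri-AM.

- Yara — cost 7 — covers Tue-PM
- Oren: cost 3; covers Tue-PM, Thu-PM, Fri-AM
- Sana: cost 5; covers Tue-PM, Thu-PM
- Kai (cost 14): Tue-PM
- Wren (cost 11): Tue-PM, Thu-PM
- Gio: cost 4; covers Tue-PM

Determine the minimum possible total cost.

3

Oren alone covers Tue-PM, Thu-PM, Fri-AM — every shift.
Total cost: 3.
No cover costs less than 3.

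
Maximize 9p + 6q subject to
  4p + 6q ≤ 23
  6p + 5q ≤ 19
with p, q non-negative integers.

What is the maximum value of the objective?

Relaxing integrality, the LP optimum is 28.50 at (p,q) = (3.17, 0), which is not an integer point.
(p,q)=(3,0) is feasible, giving 27.
(p,q)=(2,1) is feasible, giving 24.
(p,q)=(2,0) is feasible, giving 18.
No feasible integer point exceeds 27.

27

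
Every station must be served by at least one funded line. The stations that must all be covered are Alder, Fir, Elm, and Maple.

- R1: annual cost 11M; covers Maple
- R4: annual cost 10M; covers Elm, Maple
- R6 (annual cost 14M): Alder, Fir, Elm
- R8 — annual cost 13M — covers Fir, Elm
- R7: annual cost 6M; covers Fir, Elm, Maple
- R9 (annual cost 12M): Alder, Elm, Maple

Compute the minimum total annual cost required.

This is an integer covering problem.
Choose R7 and R9: together they cover Alder, Fir, Elm, Maple — every station.
Total annual cost: 6 + 12 = 18.
No cover costs less than 18.

18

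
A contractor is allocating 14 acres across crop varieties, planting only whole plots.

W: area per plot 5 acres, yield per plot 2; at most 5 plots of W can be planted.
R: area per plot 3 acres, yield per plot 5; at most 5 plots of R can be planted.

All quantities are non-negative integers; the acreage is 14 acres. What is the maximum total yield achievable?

20

1×W and 3×R: area 14 ≤ 14, yield 1·2 + 3·5 = 17.
4×R: area 12 ≤ 14, yield 4·5 = 20.
Best is 20.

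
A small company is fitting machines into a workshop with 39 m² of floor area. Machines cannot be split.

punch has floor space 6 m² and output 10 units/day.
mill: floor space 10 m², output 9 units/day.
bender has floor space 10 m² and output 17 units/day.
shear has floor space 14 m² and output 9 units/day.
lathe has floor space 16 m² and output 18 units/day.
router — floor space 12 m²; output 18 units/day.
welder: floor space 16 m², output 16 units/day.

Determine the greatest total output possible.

54

This is a 0-1 knapsack instance.
Allowing fractional choices, the relaxed optimum would be about 57.4, but machines are indivisible.
bender + router + welder: floor space 10 + 12 + 16 = 38 ≤ 39, output 17 + 18 + 16 = 51.
punch + mill + bender + router: floor space 6 + 10 + 10 + 12 = 38 ≤ 39, output 10 + 9 + 17 + 18 = 54.
bender + lathe + router: floor space 10 + 16 + 12 = 38 ≤ 39, output 17 + 18 + 18 = 53.
Best is punch, mill, bender, and router with total output 54.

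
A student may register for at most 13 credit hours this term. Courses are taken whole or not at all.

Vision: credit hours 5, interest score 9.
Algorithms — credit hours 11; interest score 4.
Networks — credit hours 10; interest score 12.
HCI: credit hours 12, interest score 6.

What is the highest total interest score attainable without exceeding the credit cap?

Allowing fractional choices, the relaxed optimum would be about 18.6, but courses are indivisible.
Vision: credit hours 5 ≤ 13, interest score 9.
HCI: credit hours 12 ≤ 13, interest score 6.
Networks: credit hours 10 ≤ 13, interest score 12.
Best is Networks with total interest score 12.

12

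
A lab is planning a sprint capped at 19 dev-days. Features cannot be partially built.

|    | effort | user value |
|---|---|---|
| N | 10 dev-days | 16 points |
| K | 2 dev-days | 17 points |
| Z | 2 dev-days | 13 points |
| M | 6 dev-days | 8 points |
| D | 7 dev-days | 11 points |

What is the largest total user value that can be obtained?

N + K + Z: effort 10 + 2 + 2 = 14 ≤ 19, user value 16 + 17 + 13 = 46.
K + Z + M + D: effort 2 + 2 + 6 + 7 = 17 ≤ 19, user value 17 + 13 + 8 + 11 = 49.
Best is K, Z, M, and D with total user value 49.

49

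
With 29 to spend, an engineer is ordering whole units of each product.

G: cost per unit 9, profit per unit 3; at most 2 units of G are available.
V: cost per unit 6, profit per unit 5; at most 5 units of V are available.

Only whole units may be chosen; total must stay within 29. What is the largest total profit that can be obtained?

20

1×G and 3×V: cost 27 ≤ 29, profit 1·3 + 3·5 = 18.
4×V: cost 24 ≤ 29, profit 4·5 = 20.
Best is 20.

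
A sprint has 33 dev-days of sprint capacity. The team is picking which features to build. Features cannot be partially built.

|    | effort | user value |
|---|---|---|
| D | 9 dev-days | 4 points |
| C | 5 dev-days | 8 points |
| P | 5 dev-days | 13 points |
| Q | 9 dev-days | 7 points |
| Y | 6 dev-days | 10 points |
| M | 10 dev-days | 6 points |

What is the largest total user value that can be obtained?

38

Take C, P, Q, and Y: effort 5 + 5 + 9 + 6 = 25 ≤ 33, user value 8 + 13 + 7 + 10 = 38.
No other feasible combination does better.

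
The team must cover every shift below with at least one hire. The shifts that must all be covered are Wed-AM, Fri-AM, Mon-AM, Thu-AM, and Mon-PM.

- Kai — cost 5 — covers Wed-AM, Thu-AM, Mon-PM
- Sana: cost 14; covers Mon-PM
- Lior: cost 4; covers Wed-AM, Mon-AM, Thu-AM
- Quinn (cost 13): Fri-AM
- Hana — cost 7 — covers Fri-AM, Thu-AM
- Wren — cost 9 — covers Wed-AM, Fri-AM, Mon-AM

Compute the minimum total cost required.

14

The greedy cost-per-new-shift heuristic would pick Lior, Kai, and Hana for 16, but a cheaper cover exists.
Choose Kai and Wren: together they cover Wed-AM, Fri-AM, Mon-AM, Thu-AM, Mon-PM — every shift.
Total cost: 5 + 9 = 14.
No cover costs less than 14.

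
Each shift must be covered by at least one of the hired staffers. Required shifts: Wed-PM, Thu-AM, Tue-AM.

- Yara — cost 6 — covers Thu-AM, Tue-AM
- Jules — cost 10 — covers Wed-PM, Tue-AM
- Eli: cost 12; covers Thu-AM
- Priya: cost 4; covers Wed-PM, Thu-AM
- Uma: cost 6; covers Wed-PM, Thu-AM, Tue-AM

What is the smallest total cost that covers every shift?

6

The greedy cost-per-new-shift heuristic would pick Priya and Yara for 10, but a cheaper cover exists.
Uma alone covers Wed-PM, Thu-AM, Tue-AM — every shift.
Total cost: 6.
No cover costs less than 6.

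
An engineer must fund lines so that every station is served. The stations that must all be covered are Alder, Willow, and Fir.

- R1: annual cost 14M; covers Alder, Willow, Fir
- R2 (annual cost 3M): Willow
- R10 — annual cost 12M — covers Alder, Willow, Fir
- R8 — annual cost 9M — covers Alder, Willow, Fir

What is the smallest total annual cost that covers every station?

9

This is a weighted set-cover instance.
The greedy cost-per-new-station heuristic would pick R2 and R8 for 12, but a cheaper cover exists.
R8 alone covers Alder, Willow, Fir — every station.
Total annual cost: 9.
No cover costs less than 9.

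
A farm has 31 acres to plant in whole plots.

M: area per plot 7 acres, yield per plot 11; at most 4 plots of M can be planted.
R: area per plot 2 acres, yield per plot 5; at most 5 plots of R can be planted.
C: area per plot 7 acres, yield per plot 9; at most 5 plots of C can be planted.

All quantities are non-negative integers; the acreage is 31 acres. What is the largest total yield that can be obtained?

58

Take 3×M and 5×R: area 31 ≤ 31, yield 3·11 + 5·5 = 58.
R has the best ratio (5/2) and is taken to its limit of 5; remaining capacity is filled optimally with the others.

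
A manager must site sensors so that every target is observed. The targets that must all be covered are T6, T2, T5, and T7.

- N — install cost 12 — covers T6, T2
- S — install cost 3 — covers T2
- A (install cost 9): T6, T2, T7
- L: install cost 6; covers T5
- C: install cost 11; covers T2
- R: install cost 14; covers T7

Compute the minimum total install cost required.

15

This is an integer covering problem.
The greedy cost-per-new-target heuristic would pick S, A, and L for 18, but a cheaper cover exists.
Choose A and L: together they cover T6, T2, T5, T7 — every target.
Total install cost: 9 + 6 = 15.
No cover costs less than 15.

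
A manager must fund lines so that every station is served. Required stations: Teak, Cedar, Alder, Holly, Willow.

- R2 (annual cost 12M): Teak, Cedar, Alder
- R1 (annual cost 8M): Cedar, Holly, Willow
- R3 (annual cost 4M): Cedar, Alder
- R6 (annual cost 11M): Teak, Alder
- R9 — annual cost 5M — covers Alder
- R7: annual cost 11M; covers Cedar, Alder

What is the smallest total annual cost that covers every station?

Choose R1 and R6: together they cover Teak, Cedar, Alder, Holly, Willow — every station.
Total annual cost: 8 + 11 = 19.

19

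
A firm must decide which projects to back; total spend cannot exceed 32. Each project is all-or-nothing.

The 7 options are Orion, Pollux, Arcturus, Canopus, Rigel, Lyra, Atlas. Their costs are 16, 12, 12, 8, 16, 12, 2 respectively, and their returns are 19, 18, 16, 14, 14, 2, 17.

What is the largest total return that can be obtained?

54

Allowing fractional choices, the relaxed optimum would be about 62.3, but projects are indivisible.
Orion + Arcturus + Atlas: cost 16 + 12 + 2 = 30 ≤ 32, return 19 + 16 + 17 = 52.
Orion + Pollux + Atlas: cost 16 + 12 + 2 = 30 ≤ 32, return 19 + 18 + 17 = 54.
Best is Orion, Pollux, and Atlas with total return 54.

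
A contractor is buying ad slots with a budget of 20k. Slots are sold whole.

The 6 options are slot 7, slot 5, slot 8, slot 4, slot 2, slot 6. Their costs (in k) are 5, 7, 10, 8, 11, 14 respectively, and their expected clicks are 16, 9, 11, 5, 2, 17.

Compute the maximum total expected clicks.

33

Treat it as a binary knapsack problem.
Allowing fractional choices, the relaxed optimum would be about 34.7, but ad slots are indivisible.
slot 7 + slot 6: cost 5 + 14 = 19 ≤ 20, expected clicks 16 + 17 = 33.
slot 7 + slot 5 + slot 4: cost 5 + 7 + 8 = 20 ≤ 20, expected clicks 16 + 9 + 5 = 30.
Best is slot 7 and slot 6 with total expected clicks 33.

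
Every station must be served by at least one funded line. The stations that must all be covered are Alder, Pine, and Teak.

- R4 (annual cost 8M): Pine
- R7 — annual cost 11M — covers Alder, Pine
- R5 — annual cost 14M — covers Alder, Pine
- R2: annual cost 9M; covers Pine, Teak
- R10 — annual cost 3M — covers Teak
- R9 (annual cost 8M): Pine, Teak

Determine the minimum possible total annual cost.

14

Choose R7 and R10: together they cover Alder, Pine, Teak — every station.
Total annual cost: 11 + 3 = 14.
No cover costs less than 14.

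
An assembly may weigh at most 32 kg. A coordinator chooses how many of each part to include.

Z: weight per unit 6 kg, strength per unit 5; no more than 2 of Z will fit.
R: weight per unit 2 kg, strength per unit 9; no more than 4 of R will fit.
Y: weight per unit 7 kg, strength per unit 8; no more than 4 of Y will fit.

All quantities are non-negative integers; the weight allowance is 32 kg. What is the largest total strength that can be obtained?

60

1×Z, 4×R, and 2×Y: weight 28 ≤ 32, strength 1·5 + 4·9 + 2·8 = 57.
4×R and 3×Y: weight 29 ≤ 32, strength 4·9 + 3·8 = 60.
Best is 60.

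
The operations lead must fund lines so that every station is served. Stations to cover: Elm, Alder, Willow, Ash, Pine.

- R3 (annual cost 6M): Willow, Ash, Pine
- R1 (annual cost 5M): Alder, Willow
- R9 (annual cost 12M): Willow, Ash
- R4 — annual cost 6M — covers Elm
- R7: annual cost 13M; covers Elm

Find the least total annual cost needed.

17

Choose R3, R1, and R4: together they cover Elm, Alder, Willow, Ash, Pine — every station.
Total annual cost: 6 + 5 + 6 = 17.
No cover costs less than 17.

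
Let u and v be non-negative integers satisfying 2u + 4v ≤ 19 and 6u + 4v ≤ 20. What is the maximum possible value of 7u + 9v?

(u,v)=(0,4) is feasible, giving 36.
(u,v)=(1,3) is feasible, giving 34.
(u,v)=(0,3) is feasible, giving 27.
The best lattice point is (0,4), giving 36.

36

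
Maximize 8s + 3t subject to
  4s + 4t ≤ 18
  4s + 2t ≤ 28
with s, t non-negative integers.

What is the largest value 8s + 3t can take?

Relaxing integrality, the LP optimum is 36.00 at (s,t) = (4.5, 0), which is not an integer point.
(s,t)=(4,0) is feasible, giving 32.
(s,t)=(3,1) is feasible, giving 27.
(s,t)=(3,0) is feasible, giving 24.
The best lattice point is (4,0), giving 32.

32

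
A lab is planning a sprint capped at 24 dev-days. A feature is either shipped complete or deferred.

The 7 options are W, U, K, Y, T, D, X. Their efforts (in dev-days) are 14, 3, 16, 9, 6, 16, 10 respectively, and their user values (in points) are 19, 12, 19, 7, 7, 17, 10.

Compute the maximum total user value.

Allowing fractional choices, the relaxed optimum would be about 39.3, but features are indivisible.
W + U + T: effort 14 + 3 + 6 = 23 ≤ 24, user value 19 + 12 + 7 = 38.
W + U: effort 14 + 3 = 17 ≤ 24, user value 19 + 12 = 31.
Best is W, U, and T with total user value 38.

38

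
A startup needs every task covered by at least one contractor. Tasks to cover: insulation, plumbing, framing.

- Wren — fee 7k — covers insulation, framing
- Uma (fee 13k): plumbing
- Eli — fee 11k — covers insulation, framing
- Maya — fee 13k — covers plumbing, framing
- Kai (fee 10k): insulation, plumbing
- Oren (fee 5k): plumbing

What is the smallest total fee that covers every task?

12

Choose Wren and Oren: together they cover insulation, plumbing, framing — every task.
Total fee: 7 + 5 = 12.
No cover costs less than 12.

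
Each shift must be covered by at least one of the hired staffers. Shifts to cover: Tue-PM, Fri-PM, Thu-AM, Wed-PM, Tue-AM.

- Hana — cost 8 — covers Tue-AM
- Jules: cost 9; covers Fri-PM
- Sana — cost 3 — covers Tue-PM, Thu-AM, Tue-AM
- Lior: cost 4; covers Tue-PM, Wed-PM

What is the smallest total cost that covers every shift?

Choose Jules, Sana, and Lior: together they cover Tue-PM, Fri-PM, Thu-AM, Wed-PM, Tue-AM — every shift.
Total cost: 9 + 3 + 4 = 16.
No cover costs less than 16.

16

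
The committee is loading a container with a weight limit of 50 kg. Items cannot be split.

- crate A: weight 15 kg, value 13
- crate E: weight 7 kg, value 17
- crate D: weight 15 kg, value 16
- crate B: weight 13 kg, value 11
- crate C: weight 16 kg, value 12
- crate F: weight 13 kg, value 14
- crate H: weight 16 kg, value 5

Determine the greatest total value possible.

60

crate A + crate E + crate D + crate B: weight 15 + 7 + 15 + 13 = 50 ≤ 50, value 13 + 17 + 16 + 11 = 57.
crate E + crate D + crate B + crate F: weight 7 + 15 + 13 + 13 = 48 ≤ 50, value 17 + 16 + 11 + 14 = 58.
crate A + crate E + crate D + crate F: weight 15 + 7 + 15 + 13 = 50 ≤ 50, value 13 + 17 + 16 + 14 = 60.
Best is crate A, crate E, crate D, and crate F with total value 60.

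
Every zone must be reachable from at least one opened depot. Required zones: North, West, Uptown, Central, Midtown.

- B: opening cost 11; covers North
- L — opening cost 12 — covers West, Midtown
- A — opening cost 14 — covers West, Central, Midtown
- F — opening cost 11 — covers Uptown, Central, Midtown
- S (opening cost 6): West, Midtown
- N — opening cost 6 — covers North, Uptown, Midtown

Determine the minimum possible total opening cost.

20

The greedy cost-per-new-zone heuristic would pick N, S, and F for 23, but a cheaper cover exists.
Choose A and N: together they cover North, West, Uptown, Central, Midtown — every zone.
Total opening cost: 14 + 6 = 20.
No cover costs less than 20.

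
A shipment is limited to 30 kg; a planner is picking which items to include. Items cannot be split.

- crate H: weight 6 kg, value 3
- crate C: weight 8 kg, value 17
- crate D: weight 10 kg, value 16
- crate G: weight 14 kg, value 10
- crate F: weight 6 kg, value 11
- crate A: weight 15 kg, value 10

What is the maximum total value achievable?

47

This is an integer program with binary decision variables.
Allowing fractional choices, the relaxed optimum would be about 48.3, but items are indivisible.
crate H + crate C + crate D + crate F: weight 6 + 8 + 10 + 6 = 30 ≤ 30, value 3 + 17 + 16 + 11 = 47.
crate C + crate D + crate F: weight 8 + 10 + 6 = 24 ≤ 30, value 17 + 16 + 11 = 44.
Best is crate H, crate C, crate D, and crate F with total value 47.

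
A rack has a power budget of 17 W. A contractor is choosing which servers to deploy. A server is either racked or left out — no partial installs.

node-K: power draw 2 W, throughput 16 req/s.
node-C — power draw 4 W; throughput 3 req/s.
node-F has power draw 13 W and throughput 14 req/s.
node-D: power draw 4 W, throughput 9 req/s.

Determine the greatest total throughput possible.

node-K + node-F: power draw 2 + 13 = 15 ≤ 17, throughput 16 + 14 = 30.
node-K + node-C + node-D: power draw 2 + 4 + 4 = 10 ≤ 17, throughput 16 + 3 + 9 = 28.
Best is node-K and node-F with total throughput 30.

30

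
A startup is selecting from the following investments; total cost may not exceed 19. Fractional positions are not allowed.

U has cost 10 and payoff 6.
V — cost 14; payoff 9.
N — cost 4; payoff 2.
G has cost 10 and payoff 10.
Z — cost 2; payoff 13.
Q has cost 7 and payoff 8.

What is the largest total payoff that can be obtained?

31

N + G + Z: cost 4 + 10 + 2 = 16 ≤ 19, payoff 2 + 10 + 13 = 25.
U + Z + Q: cost 10 + 2 + 7 = 19 ≤ 19, payoff 6 + 13 + 8 = 27.
G + Z + Q: cost 10 + 2 + 7 = 19 ≤ 19, payoff 10 + 13 + 8 = 31.
Best is G, Z, and Q with total payoff 31.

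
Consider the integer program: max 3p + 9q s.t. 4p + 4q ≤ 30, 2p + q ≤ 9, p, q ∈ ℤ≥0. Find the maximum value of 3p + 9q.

63

The continuous relaxation peaks at (0, 7.5) with value 67.50; rounding to a feasible lattice point costs some objective.
(p,q)=(0,7): 4·0+4·7=28≤30, 2·0+1·7=7≤9, objective 63.
(p,q)=(1,6): 4·1+4·6=28≤30, 2·1+1·6=8≤9, objective 57.
(p,q)=(0,6): 4·0+4·6=24≤30, 2·0+1·6=6≤9, objective 54.
The best lattice point is (0,7), giving 63.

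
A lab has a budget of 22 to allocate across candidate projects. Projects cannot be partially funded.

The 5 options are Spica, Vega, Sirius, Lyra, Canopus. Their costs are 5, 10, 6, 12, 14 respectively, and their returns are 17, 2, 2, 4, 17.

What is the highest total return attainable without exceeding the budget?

34

Spica + Lyra: cost 5 + 12 = 17 ≤ 22, return 17 + 4 = 21.
Spica + Canopus: cost 5 + 14 = 19 ≤ 22, return 17 + 17 = 34.
Best is Spica and Canopus with total return 34.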